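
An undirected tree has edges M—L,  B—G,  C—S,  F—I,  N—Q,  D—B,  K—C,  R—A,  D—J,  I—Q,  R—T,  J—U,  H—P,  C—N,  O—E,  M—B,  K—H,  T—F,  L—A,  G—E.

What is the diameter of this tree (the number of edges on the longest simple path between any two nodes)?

A longest path is U – J – D – B – M – L – A – R – T – F – I – Q – N – C – K – H – P, with 16 edges.

16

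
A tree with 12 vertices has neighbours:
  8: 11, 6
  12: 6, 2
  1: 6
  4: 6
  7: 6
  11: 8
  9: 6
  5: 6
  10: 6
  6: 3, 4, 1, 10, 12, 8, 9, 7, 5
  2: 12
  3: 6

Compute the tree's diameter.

BFS from 11 reaches 2 last, at distance 4; BFS from 2 confirms no node is farther.
Path: 11-8-6-12-2.

4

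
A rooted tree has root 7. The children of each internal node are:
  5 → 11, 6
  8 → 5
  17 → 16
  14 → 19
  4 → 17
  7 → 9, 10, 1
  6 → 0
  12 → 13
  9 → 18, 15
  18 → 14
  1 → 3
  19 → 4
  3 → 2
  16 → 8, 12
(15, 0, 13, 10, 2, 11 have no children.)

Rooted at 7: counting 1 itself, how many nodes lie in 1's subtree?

3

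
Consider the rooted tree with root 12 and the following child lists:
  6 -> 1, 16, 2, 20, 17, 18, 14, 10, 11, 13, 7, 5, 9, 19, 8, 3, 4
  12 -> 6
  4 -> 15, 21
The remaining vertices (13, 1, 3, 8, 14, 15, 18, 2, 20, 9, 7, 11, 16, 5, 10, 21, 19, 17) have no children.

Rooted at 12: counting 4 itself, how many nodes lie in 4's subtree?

4's subtree: {4, 21, 15}, size 3.

3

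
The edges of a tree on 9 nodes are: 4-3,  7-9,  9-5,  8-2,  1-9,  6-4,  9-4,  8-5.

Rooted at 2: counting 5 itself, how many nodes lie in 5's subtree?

Descendants of 5 (including itself): 5, 9, 7, 4, 1, 3, 6. That's 7.

7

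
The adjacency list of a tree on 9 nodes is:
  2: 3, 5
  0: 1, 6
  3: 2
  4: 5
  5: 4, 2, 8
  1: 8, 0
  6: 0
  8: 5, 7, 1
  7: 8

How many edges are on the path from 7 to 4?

Walking from 7: 7 – 8 – 5 – 4. Length 3.

3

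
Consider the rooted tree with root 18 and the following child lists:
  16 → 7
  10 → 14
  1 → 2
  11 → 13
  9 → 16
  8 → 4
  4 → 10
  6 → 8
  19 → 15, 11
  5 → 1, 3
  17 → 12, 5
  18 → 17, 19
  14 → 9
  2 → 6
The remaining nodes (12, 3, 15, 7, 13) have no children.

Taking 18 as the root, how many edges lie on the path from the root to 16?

Path from 18 to 16: 18–17–5–1–2–6–8–4–10–14–9–16, which has 11 edges.

11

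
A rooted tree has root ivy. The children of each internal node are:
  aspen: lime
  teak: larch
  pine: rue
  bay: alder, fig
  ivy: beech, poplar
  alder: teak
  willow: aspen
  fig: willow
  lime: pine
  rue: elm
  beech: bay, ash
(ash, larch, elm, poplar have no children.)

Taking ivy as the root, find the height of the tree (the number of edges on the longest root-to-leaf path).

9

A deepest node is elm, reached by ivy-beech-bay-fig-willow-aspen-lime-pine-rue-elm.
That path has 9 edges, so the height is 9.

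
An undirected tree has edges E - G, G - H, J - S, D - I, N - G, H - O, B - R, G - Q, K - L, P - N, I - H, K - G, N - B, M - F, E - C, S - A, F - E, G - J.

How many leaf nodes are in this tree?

9

The leaves are A, C, D, L, M, O, P, Q, R.
That is 9 leaves.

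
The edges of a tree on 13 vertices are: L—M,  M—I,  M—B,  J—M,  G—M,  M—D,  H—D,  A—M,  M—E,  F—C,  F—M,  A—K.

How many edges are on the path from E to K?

3

E–M–A–K: 3 edges.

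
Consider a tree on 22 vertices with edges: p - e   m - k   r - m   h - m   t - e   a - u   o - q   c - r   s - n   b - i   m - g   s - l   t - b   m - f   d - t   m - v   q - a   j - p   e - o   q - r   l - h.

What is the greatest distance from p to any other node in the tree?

9

Distances from p peak at 9, attained at n.
p – e – o – q – r – m – h – l – s – n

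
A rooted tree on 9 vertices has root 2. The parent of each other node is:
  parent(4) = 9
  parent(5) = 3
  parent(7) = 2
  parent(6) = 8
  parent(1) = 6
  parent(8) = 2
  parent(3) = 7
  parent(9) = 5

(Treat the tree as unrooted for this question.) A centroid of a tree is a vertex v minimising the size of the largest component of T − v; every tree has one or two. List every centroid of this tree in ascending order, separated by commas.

7

If 7 is removed the pieces have sizes 4, 4, all ≤ ⌊9/2⌋ = 4.
Every other node leaves some component of size > 4, so the centroid is unique.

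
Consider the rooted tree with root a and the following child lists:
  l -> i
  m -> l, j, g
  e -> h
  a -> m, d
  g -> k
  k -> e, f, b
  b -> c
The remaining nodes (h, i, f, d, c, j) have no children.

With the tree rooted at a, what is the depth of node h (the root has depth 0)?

5

Path from a to h: a → m → g → k → e → h, which has 5 edges.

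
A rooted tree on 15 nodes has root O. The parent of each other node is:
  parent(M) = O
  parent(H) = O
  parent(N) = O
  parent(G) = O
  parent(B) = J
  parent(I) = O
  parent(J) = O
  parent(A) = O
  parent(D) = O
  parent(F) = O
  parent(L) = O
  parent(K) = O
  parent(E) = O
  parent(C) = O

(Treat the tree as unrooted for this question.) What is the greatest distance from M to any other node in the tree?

3

A farthest node from M is B.
The path M–O–J–B has 3 edges.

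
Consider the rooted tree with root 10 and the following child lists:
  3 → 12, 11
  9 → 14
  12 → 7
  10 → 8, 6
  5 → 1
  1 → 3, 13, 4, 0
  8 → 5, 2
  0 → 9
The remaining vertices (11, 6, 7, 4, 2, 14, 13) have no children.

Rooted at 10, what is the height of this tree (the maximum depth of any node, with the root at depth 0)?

6

The longest root-to-leaf path is 10-8-5-1-3-12-7 (6 edges).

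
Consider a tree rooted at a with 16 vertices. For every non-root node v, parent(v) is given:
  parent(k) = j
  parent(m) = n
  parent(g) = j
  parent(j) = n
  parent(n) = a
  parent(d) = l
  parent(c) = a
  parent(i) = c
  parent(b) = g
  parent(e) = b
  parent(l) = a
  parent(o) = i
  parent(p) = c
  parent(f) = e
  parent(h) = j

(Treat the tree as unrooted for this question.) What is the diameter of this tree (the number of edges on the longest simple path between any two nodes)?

9

Starting from f, a farthest node is o at distance 9.
One longest path: f–e–b–g–j–n–a–c–i–o.
So the diameter is 9.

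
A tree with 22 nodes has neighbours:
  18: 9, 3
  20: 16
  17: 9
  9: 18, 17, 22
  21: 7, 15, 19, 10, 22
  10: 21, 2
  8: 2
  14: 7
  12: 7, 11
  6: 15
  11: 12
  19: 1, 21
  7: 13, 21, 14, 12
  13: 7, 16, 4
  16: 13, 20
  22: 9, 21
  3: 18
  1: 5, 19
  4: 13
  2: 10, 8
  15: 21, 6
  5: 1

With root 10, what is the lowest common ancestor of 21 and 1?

Ancestors of 21 (toward the root): 21, 10.
Ancestors of 1: 1, 19, 21, 10.
The deepest node appearing in both lists is 21.

21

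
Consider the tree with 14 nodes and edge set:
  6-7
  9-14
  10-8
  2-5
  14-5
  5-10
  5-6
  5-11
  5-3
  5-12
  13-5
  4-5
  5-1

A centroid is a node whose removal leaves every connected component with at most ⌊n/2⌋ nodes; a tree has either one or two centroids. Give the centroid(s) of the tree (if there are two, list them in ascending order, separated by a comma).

Delete 5: the remaining components have sizes 2, 2, 2, 1, 1, 1, 1, 1, 1, 1. Max 2 ≤ 7, so 5 is a centroid.
No neighbour of 5 does as well, so 5 is the unique centroid.

5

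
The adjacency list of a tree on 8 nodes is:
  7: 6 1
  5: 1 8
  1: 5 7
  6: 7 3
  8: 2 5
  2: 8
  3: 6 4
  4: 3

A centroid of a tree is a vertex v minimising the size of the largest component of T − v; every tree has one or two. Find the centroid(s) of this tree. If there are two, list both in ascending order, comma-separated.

If 7 is removed the pieces have sizes 4, 3, all ≤ ⌊8/2⌋ = 4.
1 is adjacent to 7 and is also a centroid (the largest component after removing it is likewise 4).

1, 7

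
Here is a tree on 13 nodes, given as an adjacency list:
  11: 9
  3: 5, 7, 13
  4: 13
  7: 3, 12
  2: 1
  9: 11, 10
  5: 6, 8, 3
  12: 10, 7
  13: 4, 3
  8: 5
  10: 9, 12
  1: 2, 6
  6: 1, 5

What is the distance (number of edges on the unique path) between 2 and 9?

The path is 2 – 1 – 6 – 5 – 3 – 7 – 12 – 10 – 9, which has 8 edges.

8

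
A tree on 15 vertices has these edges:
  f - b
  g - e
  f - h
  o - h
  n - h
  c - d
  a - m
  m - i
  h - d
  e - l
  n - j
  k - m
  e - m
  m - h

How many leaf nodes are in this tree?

9

Exactly 9 nodes have a single neighbour: a, b, c, g, i, j, k, l, o.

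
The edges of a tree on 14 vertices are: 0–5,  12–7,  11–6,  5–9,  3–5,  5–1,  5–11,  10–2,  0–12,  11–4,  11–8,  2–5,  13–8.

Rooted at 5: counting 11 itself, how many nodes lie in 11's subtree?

5

The subtree rooted at 11 contains: 11, 8, 4, 6, 13 — 5 nodes.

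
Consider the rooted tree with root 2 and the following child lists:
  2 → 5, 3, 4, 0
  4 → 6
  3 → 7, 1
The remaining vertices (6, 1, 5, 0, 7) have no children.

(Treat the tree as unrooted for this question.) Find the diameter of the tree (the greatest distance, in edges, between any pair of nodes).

4

BFS from 1 reaches 6 last, at distance 4; BFS from 6 confirms no node is farther.
Path: 1-3-2-4-6.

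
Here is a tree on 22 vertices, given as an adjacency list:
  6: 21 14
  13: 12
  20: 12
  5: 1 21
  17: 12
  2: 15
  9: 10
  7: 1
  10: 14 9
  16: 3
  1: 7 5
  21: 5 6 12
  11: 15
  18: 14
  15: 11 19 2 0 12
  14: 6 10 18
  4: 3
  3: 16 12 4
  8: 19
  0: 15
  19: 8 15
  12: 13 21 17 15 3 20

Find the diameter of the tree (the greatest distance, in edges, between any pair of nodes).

8

Starting from 9, a farthest node is 8 at distance 8.
One longest path: 9-10-14-6-21-12-15-19-8.
So the diameter is 8.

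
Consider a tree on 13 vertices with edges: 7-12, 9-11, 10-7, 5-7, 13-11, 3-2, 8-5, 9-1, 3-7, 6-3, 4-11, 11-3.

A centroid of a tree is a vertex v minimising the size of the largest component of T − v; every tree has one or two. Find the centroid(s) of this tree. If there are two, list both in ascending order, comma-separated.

3

Delete 3: the remaining components have sizes 5, 5, 1, 1. Max 5 ≤ 6, so 3 is a centroid.
No neighbour of 3 does as well, so 3 is the unique centroid.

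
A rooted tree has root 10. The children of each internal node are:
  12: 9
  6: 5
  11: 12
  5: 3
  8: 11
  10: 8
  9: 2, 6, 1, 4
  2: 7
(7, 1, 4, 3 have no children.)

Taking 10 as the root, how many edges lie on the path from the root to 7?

6

Climbing from 7 to the root: 7–2–9–12–11–8–10. That's 6 steps.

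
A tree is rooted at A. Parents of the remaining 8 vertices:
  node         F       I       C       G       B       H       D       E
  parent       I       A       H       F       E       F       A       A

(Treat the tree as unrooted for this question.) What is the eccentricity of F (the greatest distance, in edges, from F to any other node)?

4

Distances from F peak at 4, attained at B.
F–I–A–E–B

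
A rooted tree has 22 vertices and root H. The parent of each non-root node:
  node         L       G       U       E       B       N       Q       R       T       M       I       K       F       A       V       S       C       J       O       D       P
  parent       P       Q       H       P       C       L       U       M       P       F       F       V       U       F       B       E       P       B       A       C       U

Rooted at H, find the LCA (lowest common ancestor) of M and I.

M's ancestor chain is M, F, U, H and I's is I, F, U, H; they first meet at F.

F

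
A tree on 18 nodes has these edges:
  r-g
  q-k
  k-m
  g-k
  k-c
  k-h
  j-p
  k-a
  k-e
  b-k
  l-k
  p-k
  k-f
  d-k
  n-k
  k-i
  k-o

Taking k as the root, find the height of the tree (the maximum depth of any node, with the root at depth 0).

2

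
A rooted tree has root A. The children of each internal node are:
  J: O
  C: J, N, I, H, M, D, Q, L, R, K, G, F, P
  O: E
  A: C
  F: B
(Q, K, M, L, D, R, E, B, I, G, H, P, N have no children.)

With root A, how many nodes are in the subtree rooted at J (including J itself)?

3

Descendants of J (including itself): J, O, E. That's 3.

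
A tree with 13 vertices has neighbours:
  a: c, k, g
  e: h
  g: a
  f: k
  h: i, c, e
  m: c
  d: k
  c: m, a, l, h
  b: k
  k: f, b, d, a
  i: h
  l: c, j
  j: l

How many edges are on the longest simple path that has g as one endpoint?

4

The node farthest from g is i (j, e also at distance 4), via g – a – c – h – i — 4 edges.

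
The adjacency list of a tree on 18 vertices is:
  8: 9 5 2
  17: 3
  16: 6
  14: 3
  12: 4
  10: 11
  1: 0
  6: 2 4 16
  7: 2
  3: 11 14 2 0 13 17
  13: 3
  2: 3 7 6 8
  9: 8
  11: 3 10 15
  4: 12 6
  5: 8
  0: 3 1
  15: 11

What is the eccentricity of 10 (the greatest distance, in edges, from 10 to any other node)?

A farthest node from 10 is 12.
The path 10-11-3-2-6-4-12 has 6 edges.

6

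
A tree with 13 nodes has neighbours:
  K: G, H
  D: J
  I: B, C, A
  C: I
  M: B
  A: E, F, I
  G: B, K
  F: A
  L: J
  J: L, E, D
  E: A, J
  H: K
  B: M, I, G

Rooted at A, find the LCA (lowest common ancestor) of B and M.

Ancestors of B (toward the root): B, I, A.
Ancestors of M: M, B, I, A.
The deepest node appearing in both lists is B.

B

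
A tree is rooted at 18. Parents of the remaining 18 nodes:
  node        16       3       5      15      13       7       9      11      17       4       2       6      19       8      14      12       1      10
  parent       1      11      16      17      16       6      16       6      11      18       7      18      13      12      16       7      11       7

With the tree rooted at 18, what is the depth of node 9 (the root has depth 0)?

5

18 – 6 – 11 – 1 – 16 – 9 — 5 edges.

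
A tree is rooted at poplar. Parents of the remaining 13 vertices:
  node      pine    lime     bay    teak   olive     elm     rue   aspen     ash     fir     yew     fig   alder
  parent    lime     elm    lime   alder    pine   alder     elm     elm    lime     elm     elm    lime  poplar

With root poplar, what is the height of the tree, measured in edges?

5

A deepest node is olive, reached by poplar – alder – elm – lime – pine – olive.
That path has 5 edges, so the height is 5.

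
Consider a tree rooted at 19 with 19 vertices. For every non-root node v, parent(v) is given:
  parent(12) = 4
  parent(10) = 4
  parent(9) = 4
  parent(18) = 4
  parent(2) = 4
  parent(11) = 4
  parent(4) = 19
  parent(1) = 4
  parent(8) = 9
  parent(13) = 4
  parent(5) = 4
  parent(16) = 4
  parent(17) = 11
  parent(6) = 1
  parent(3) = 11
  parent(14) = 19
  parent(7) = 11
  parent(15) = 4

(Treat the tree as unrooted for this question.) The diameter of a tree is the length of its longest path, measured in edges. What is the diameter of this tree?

4

A longest path is 3–11–4–1–6, with 4 edges.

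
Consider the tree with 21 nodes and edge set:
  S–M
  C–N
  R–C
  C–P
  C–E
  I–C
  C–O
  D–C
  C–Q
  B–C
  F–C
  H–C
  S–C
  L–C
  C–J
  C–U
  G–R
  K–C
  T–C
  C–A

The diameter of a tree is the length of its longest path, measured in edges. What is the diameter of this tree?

Starting from G, a farthest node is M at distance 4.
One longest path: G - R - C - S - M.
So the diameter is 4.

4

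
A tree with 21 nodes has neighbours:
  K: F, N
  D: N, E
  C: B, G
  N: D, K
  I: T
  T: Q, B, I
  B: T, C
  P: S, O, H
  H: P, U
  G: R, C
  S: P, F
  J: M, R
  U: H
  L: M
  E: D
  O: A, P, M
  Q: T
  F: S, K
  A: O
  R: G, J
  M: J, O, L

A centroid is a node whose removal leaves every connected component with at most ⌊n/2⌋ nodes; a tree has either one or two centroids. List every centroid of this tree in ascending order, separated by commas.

O

Delete O: the remaining components have sizes 10, 9, 1. Max 10 ≤ 10, so O is a centroid.
No neighbour of O does as well, so O is the unique centroid.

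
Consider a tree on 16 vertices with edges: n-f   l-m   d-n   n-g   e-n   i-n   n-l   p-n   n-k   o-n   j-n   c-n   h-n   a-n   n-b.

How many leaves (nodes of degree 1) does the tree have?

The leaves are a, b, c, d, e, f, g, h, i, j, k, m, o, p.
That is 14 leaves.

14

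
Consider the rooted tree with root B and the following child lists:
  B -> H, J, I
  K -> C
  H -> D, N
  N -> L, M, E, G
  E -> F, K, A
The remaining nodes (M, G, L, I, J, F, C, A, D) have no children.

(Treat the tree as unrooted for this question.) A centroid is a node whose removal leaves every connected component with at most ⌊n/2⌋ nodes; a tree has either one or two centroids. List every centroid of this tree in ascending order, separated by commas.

N

Removing N splits the tree into components of sizes 5, 5, 1, 1, 1; the largest is 5 ≤ ⌊14/2⌋ = 7.
No neighbour of N does as well, so N is the unique centroid.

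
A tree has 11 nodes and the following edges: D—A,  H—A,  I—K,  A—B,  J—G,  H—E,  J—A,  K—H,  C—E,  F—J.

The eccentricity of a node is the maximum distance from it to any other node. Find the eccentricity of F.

5

The node farthest from F is I (C also at distance 5), via F-J-A-H-K-I — 5 edges.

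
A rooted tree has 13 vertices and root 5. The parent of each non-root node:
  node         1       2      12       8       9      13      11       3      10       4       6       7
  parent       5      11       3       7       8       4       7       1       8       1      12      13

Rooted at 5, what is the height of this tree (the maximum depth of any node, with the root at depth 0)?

2 sits deepest: 5 → 1 → 4 → 13 → 7 → 11 → 2 — 6 edges from the root.

6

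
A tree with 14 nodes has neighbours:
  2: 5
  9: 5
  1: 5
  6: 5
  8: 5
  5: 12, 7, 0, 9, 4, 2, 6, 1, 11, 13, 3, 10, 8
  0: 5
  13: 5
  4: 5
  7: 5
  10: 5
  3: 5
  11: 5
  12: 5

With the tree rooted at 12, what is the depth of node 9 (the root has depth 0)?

Path from 12 to 9: 12 → 5 → 9, which has 2 edges.

2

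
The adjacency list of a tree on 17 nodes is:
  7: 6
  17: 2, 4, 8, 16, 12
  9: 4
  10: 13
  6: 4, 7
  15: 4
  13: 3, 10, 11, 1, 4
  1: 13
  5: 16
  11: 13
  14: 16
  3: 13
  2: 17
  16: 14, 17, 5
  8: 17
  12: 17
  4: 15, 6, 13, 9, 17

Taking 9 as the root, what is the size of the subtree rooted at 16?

Descendants of 16 (including itself): 16, 14, 5. That's 3.

3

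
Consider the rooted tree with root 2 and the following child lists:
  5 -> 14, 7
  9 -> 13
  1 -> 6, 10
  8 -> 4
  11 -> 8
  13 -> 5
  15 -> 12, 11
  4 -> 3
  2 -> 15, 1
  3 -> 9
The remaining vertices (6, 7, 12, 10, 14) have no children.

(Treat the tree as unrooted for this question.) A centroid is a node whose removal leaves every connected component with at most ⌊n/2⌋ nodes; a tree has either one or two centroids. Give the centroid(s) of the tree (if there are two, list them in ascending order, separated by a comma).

Removing 8 splits the tree into components of sizes 7, 7; the largest is 7 ≤ ⌊15/2⌋ = 7.
No neighbour of 8 does as well, so 8 is the unique centroid.

8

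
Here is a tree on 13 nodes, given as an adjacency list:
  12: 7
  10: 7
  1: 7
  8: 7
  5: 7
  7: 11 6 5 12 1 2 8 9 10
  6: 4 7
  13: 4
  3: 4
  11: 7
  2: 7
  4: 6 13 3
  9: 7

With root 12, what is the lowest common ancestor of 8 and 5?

8's ancestor chain is 8, 7, 12 and 5's is 5, 7, 12; they first meet at 7.

7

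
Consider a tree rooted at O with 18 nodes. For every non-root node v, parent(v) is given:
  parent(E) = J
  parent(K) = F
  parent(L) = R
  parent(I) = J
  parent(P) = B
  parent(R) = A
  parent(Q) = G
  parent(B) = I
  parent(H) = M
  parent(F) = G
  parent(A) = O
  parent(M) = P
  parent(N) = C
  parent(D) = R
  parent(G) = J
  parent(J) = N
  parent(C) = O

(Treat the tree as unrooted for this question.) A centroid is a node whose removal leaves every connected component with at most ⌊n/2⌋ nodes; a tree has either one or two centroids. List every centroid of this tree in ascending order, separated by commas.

J

If J is removed the pieces have sizes 7, 5, 4, 1, all ≤ ⌊18/2⌋ = 9.
No neighbour of J does as well, so J is the unique centroid.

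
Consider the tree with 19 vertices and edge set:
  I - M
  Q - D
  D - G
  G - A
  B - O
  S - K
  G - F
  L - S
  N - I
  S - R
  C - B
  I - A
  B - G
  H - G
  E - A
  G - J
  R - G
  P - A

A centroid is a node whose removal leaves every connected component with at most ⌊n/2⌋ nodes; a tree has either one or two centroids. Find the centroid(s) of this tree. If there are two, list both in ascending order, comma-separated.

Removing G splits the tree into components of sizes 6, 4, 3, 2, 1, 1, 1; the largest is 6 ≤ ⌊19/2⌋ = 9.
Every other node leaves some component of size > 9, so the centroid is unique.

G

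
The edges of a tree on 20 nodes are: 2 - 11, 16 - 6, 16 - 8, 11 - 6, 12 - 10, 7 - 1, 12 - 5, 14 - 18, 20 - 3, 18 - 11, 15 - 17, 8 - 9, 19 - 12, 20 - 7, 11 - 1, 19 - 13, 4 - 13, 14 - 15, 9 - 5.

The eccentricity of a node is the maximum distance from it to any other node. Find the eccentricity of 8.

7

A farthest node from 8 is 17 (3 also at distance 7).
The path 8-16-6-11-18-14-15-17 has 7 edges.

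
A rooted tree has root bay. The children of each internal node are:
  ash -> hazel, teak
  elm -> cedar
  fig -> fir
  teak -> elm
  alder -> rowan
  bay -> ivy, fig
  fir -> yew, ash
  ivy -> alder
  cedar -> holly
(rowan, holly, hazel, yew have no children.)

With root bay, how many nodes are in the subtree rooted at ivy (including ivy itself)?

3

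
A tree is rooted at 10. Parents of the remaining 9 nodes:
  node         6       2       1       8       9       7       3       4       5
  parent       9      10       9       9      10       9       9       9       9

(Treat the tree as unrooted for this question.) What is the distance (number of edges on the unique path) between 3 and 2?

3

The path is 3–9–10–2, which has 3 edges.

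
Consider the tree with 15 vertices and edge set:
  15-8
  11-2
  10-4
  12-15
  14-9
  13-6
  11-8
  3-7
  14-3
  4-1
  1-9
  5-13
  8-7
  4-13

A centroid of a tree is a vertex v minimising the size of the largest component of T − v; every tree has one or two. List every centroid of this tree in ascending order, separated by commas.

If 14 is removed the pieces have sizes 7, 7, all ≤ ⌊15/2⌋ = 7.
Every other node leaves some component of size > 7, so the centroid is unique.

14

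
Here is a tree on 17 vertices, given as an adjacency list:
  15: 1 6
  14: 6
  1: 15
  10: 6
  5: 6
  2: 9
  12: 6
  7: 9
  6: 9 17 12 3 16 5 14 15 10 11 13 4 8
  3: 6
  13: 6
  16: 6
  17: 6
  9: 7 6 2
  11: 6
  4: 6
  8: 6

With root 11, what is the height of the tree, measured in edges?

3

A deepest node is 1, reached by 11-6-15-1.
That path has 3 edges, so the height is 3.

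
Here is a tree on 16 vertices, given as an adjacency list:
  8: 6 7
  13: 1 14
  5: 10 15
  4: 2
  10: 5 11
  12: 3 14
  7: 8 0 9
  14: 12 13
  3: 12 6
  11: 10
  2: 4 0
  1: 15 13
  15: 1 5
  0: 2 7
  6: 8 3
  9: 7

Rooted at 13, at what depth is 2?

13 – 14 – 12 – 3 – 6 – 8 – 7 – 0 – 2 — 8 edges.

8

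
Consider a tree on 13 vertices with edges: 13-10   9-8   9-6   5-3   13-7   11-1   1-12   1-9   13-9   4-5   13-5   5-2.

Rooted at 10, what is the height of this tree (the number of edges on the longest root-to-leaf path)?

The longest root-to-leaf path is 10 – 13 – 9 – 1 – 11 (4 edges).

4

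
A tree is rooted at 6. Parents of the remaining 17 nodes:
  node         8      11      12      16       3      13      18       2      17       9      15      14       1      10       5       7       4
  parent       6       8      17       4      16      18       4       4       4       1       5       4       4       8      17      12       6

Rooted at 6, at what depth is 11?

2

6 – 8 – 11 — 2 edges.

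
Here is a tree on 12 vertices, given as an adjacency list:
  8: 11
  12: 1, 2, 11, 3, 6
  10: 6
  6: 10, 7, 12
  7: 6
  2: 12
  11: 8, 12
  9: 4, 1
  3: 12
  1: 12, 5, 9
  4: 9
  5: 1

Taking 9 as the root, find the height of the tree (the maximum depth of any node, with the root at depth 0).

7 sits deepest: 9 → 1 → 12 → 6 → 7 — 4 edges from the root.

4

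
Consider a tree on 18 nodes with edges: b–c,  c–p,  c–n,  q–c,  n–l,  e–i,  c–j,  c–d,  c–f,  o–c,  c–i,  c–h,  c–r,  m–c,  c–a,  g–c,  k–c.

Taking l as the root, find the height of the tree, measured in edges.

4

e sits deepest: l → n → c → i → e — 4 edges from the root.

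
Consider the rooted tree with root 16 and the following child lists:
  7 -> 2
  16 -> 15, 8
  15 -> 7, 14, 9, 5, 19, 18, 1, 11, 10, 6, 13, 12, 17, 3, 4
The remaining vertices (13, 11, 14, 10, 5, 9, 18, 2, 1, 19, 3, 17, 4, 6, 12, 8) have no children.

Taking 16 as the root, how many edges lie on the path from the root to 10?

2

Climbing from 10 to the root: 10 – 15 – 16. That's 2 steps.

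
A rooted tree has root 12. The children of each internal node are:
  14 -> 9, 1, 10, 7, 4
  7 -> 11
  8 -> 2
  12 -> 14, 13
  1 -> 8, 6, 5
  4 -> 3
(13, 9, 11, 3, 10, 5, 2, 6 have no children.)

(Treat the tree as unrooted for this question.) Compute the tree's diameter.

A longest path is 13 – 12 – 14 – 1 – 8 – 2, with 5 edges.

5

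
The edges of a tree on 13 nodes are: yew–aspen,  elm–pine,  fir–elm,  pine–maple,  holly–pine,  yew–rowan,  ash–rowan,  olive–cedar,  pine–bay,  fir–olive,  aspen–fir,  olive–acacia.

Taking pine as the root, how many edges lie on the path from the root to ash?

6

pine → elm → fir → aspen → yew → rowan → ash — 6 edges.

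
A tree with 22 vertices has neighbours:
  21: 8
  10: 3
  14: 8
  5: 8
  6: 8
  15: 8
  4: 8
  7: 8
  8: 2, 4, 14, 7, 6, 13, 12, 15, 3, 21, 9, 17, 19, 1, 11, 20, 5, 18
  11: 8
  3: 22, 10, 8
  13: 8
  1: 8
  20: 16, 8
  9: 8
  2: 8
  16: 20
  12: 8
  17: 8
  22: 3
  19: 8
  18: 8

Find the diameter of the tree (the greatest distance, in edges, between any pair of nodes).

4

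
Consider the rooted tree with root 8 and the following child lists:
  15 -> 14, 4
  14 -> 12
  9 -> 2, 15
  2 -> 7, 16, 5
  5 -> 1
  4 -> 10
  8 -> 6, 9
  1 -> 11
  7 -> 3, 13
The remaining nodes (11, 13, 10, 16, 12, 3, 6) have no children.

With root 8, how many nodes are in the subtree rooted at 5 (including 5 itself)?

5's subtree: {5, 1, 11}, size 3.

3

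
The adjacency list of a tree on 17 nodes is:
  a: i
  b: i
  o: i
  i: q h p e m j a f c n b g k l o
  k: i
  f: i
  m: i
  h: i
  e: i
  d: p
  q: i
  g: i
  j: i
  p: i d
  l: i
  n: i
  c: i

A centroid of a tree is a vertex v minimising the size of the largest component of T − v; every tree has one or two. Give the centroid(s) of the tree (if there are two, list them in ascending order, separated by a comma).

i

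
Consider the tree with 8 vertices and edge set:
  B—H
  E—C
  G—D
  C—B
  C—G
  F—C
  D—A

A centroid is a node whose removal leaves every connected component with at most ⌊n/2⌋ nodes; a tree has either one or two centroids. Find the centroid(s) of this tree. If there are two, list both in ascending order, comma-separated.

C

If C is removed the pieces have sizes 3, 2, 1, 1, all ≤ ⌊8/2⌋ = 4.
No neighbour of C does as well, so C is the unique centroid.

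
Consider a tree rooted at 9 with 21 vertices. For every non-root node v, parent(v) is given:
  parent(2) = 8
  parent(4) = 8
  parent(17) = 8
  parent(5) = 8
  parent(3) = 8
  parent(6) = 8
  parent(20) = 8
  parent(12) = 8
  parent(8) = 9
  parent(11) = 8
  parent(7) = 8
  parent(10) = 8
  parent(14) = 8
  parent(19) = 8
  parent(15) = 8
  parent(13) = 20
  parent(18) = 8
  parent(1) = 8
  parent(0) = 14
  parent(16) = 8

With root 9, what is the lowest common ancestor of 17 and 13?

8

17's ancestor chain is 17, 8, 9 and 13's is 13, 20, 8, 9; they first meet at 8.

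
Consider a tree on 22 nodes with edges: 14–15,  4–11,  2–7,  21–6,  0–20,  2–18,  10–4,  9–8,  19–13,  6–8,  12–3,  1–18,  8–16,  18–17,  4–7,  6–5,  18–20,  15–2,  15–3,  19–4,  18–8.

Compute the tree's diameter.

8

BFS from 21 reaches 13 last, at distance 8; BFS from 13 confirms no node is farther.
Path: 21-6-8-18-2-7-4-19-13.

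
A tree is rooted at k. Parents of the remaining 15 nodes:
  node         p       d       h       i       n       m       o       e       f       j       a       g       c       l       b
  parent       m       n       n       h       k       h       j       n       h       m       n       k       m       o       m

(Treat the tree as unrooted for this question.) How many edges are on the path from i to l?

5

The path is i–h–m–j–o–l, which has 5 edges.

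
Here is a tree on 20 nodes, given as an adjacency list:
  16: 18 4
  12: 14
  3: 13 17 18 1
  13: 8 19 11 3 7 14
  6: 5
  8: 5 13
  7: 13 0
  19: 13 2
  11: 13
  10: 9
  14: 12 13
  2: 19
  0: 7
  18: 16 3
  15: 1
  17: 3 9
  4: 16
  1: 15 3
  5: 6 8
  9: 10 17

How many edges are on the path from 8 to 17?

Walking from 8: 8–13–3–17. Length 3.

3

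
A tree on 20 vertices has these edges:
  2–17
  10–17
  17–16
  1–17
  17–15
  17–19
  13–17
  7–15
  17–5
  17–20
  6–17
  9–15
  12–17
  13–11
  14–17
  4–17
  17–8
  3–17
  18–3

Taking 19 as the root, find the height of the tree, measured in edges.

3

The longest root-to-leaf path is 19-17-3-18 (3 edges).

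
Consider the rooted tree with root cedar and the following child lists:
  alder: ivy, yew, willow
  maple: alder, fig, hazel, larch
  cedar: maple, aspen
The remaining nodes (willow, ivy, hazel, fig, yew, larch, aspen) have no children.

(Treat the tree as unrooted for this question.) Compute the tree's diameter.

4

A longest path is ivy-alder-maple-cedar-aspen, with 4 edges.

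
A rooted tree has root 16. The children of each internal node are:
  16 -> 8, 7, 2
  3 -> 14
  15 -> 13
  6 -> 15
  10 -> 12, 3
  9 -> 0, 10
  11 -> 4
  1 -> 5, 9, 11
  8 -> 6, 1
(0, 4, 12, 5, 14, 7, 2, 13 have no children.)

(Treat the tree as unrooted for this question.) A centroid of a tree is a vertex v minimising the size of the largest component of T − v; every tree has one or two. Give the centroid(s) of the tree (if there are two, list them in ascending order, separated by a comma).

1

If 1 is removed the pieces have sizes 7, 6, 2, 1, all ≤ ⌊17/2⌋ = 8.
No neighbour of 1 does as well, so 1 is the unique centroid.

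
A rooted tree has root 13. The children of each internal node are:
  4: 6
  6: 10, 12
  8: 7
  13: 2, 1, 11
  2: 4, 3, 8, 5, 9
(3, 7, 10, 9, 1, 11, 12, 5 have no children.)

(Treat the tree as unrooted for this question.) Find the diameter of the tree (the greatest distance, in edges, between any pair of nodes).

BFS from 10 reaches 7 last, at distance 5; BFS from 7 confirms no node is farther.
Path: 10–6–4–2–8–7.

5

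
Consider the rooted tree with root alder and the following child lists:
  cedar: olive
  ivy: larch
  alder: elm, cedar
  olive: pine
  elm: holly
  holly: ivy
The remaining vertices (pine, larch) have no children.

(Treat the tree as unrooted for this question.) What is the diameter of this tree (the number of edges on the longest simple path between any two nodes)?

BFS from larch reaches pine last, at distance 7; BFS from pine confirms no node is farther.
Path: larch - ivy - holly - elm - alder - cedar - olive - pine.

7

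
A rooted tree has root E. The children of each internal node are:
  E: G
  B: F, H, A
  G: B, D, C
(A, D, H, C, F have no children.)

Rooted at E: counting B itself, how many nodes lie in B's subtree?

Descendants of B (including itself): B, F, H, A. That's 4.

4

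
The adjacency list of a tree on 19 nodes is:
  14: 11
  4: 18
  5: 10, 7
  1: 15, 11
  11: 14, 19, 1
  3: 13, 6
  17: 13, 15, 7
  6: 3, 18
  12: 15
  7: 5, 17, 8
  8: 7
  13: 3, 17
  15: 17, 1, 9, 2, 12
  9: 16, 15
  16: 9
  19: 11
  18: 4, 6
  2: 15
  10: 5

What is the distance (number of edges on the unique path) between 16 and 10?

The path is 16 - 9 - 15 - 17 - 7 - 5 - 10, which has 6 edges.

6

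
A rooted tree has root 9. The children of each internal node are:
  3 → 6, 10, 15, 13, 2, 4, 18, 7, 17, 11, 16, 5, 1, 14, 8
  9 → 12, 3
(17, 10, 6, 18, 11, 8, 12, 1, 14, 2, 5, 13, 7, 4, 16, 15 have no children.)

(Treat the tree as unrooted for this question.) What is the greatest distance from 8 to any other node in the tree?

3

The node farthest from 8 is 12, via 8–3–9–12 — 3 edges.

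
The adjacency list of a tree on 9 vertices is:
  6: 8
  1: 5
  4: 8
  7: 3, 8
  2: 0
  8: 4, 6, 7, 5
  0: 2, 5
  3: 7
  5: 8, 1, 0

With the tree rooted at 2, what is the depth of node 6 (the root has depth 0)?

Path from 2 to 6: 2 → 0 → 5 → 8 → 6, which has 4 edges.

4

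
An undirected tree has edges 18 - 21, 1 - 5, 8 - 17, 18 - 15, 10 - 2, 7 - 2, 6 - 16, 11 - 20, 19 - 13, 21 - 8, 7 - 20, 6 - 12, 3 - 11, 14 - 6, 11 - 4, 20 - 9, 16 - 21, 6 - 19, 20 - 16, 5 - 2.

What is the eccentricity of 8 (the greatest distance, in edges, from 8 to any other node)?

A farthest node from 8 is 1.
The path 8-21-16-20-7-2-5-1 has 7 edges.

7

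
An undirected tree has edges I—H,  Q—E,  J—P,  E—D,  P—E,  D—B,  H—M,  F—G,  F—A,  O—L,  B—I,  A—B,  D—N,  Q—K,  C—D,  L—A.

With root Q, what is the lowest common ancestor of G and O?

G's ancestor chain is G, F, A, B, D, E, Q and O's is O, L, A, B, D, E, Q; they first meet at A.

A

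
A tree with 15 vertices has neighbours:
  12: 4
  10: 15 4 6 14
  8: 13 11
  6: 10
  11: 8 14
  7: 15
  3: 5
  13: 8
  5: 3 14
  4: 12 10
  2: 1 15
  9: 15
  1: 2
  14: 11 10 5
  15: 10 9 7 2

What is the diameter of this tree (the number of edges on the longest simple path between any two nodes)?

7

Starting from 13, a farthest node is 1 at distance 7.
One longest path: 13 – 8 – 11 – 14 – 10 – 15 – 2 – 1.
So the diameter is 7.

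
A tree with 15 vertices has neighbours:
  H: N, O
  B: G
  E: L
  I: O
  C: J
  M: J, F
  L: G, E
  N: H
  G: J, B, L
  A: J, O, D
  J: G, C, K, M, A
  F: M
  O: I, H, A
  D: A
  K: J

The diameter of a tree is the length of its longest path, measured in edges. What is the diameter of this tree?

7

A longest path is N-H-O-A-J-G-L-E, with 7 edges.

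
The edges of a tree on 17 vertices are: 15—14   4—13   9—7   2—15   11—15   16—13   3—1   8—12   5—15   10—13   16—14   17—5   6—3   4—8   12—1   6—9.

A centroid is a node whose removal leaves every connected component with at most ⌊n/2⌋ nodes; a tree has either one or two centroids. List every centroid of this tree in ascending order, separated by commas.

Removing 13 splits the tree into components of sizes 8, 7, 1; the largest is 8 ≤ ⌊17/2⌋ = 8.
Every other node leaves some component of size > 8, so the centroid is unique.

13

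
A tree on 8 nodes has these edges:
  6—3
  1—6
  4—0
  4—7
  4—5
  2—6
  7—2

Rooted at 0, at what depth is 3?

5

0 – 4 – 7 – 2 – 6 – 3 — 5 edges.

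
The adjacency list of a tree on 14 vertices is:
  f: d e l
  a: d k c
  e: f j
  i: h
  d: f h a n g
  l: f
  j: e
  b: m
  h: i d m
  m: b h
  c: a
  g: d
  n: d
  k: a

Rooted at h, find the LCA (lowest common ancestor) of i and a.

h

Path i→root: i h; path a→root: a d h.
First common node: h.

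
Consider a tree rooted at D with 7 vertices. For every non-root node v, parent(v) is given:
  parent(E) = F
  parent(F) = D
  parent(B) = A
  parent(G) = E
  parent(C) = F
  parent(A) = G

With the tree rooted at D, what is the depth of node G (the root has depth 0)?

D – F – E – G — 3 edges.

3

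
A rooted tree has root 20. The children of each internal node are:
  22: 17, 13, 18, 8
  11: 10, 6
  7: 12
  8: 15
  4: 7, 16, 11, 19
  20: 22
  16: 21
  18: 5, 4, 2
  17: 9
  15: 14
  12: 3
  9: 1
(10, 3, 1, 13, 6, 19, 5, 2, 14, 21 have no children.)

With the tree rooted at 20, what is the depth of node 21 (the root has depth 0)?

5

Climbing from 21 to the root: 21 – 16 – 4 – 18 – 22 – 20. That's 5 steps.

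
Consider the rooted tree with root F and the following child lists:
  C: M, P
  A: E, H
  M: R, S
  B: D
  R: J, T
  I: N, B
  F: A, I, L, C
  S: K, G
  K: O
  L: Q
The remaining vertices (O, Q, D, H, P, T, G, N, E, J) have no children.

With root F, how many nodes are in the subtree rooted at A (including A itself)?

3

Descendants of A (including itself): A, H, E. That's 3.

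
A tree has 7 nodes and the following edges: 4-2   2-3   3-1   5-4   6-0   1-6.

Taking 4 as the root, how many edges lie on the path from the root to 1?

3

4 → 2 → 3 → 1 — 3 edges.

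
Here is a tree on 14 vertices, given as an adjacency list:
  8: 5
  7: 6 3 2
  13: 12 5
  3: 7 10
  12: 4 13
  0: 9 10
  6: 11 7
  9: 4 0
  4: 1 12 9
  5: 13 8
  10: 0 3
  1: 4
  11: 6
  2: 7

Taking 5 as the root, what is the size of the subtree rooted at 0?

7

0's subtree: {0, 10, 3, 7, 2, 6, 11}, size 7.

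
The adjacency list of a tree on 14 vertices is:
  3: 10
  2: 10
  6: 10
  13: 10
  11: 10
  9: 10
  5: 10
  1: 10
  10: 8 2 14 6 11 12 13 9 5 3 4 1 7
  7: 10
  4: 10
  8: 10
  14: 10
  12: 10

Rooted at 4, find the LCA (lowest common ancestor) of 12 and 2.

10

Ancestors of 12 (toward the root): 12, 10, 4.
Ancestors of 2: 2, 10, 4.
The deepest node appearing in both lists is 10.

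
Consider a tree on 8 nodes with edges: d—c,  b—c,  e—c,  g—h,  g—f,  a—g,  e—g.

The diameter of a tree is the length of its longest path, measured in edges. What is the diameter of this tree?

BFS from a reaches d last, at distance 4; BFS from d confirms no node is farther.
Path: a-g-e-c-d.

4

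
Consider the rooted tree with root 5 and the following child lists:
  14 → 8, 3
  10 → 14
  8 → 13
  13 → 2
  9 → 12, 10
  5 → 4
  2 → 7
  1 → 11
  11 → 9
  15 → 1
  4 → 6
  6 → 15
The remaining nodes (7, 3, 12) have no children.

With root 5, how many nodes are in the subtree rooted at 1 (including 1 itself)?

11

1's subtree: {1, 11, 9, 10, 12, 14, 8, 3, 13, 2, 7}, size 11.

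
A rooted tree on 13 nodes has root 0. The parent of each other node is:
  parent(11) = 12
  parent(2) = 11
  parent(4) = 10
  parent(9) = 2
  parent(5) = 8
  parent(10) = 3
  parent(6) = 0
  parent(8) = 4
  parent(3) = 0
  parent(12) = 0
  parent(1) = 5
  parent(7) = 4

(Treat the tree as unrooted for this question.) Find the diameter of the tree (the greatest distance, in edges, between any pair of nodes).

10

Starting from 1, a farthest node is 9 at distance 10.
One longest path: 1-5-8-4-10-3-0-12-11-2-9.
So the diameter is 10.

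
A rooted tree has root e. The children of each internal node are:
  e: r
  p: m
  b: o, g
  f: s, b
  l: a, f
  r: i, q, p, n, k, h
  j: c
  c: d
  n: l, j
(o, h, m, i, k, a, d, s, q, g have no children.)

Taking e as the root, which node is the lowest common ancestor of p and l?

r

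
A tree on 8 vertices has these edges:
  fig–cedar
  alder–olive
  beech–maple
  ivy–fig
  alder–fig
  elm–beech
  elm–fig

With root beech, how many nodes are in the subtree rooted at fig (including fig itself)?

5

Descendants of fig (including itself): fig, alder, ivy, cedar, olive. That's 5.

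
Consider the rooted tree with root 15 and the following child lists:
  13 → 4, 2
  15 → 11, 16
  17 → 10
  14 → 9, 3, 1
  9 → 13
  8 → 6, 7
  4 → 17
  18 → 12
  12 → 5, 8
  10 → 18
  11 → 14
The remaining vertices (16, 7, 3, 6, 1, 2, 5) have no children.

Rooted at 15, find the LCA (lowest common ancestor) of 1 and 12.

14

Path 1→root: 1 14 11 15; path 12→root: 12 18 10 17 4 13 9 14 11 15.
First common node: 14.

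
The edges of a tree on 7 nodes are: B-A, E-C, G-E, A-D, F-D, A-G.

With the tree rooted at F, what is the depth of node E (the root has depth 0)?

4

Path from F to E: F – D – A – G – E, which has 4 edges.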